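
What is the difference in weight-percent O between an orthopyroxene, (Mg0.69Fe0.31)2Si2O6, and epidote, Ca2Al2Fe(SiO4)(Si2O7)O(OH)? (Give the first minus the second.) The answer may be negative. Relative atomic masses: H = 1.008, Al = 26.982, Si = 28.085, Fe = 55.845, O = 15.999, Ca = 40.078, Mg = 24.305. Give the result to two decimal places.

M((Mg0.69Fe0.31)2Si2O6) = 220.329 g/mol, so wt% O = 95.994/220.329 × 100 = 43.57%.
M(Ca2Al2Fe(SiO4)(Si2O7)O(OH)) = 483.215 g/mol, so wt% O = 207.987/483.215 × 100 = 43.04%.
43.57 − 43.04 = 0.53 pp.

0.53 percentage points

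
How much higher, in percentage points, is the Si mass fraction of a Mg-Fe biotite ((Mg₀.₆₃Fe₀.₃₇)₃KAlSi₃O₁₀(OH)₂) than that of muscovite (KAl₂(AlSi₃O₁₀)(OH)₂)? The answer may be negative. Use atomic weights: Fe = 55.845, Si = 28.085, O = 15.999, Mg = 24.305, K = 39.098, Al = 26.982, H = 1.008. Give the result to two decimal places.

First mineral: 84.255 g Si in 452.263 g formula = 18.63 wt% Si.
Second mineral: 84.255 g Si in 398.303 g formula = 21.15 wt% Si.
18.63% − 21.15% gives a difference of -2.52 percentage points.

-2.52 percentage points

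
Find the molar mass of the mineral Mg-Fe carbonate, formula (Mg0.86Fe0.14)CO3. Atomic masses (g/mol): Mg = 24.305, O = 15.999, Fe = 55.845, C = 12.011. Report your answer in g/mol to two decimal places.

The formula mass is the sum 0.86*24.305 + 0.14*55.845 + 1*12.011 + 3*15.999.

88.73 g/mol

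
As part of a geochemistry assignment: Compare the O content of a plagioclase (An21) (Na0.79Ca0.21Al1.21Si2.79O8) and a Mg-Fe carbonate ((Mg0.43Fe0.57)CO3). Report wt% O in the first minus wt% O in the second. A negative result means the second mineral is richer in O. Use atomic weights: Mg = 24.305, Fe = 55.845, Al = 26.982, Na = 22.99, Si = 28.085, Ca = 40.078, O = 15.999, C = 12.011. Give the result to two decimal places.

First mineral: 127.992 g O in 265.576 g formula = 48.19 wt% O.
Second mineral: 47.997 g O in 102.291 g formula = 46.92 wt% O.
48.19% − 46.92% gives a difference of 1.27 percentage points.

1.27 percentage points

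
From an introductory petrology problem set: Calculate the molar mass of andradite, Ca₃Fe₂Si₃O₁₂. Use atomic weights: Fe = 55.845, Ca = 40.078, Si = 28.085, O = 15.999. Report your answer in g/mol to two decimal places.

508.17 g/mol

The formula mass is the sum 3(40.078) + 2(55.845) + 3(28.085) + 12(15.999).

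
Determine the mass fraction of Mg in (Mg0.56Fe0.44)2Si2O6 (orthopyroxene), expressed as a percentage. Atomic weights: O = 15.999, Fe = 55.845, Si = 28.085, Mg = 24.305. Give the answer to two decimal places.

Formula mass = 1.12·24.305 + 0.88·55.845 + 2·28.085 + 6·15.999 = 228.529 g/mol, of which 27.222 g is Mg.
So Mg makes up 27.222/228.529 = 0.1191 of the mass, i.e. 11.91%.

11.91 mass %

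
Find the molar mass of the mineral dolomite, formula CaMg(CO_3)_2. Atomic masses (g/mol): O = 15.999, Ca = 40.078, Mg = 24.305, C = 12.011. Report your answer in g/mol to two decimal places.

M = 1·40.078 + 1·24.305 + 2·12.011 + 6·15.999

184.40 g/mol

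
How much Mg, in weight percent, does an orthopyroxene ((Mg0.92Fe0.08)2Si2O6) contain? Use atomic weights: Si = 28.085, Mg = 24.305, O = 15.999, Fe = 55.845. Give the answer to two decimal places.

Molar mass of (Mg0.92Fe0.08)2Si2O6: 1.84·24.305 + 0.16·55.845 + 2·28.085 + 6·15.999 = 205.820 g/mol.
Mass of Mg per formula unit: 1.84 × 24.305 = 44.721 g.
Weight fraction Mg = 44.721 / 205.820 = 0.2173.

21.73 weight percent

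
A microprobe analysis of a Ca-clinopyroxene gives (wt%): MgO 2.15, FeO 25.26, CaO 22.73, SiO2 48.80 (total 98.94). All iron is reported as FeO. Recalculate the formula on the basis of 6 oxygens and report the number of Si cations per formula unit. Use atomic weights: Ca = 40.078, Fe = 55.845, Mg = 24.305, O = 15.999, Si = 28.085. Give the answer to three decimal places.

2.002 Si apfu

2.15 wt% MgO ÷ 40.304 g/mol = 0.05334 mol, giving 0.05334 Mg and 0.05334 O.
25.26 wt% FeO ÷ 71.844 g/mol = 0.35160 mol, giving 0.35160 Fe and 0.35160 O.
22.73 wt% CaO ÷ 56.077 g/mol = 0.40534 mol, giving 0.40534 Ca and 0.40534 O.
48.80 wt% SiO2 ÷ 60.083 g/mol = 0.81221 mol, giving 0.81221 Si and 1.62442 O.
Oxygen sums to 2.43470; scaling by 6/2.43470 = 2.46437 puts the formula on 6 O.
Si: 0.81221 × 2.46437 = 2.002 atoms per formula unit.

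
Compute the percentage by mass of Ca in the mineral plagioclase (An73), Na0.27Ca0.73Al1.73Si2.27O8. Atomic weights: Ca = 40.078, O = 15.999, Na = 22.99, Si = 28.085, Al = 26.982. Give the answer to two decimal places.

M(Na0.27Ca0.73Al1.73Si2.27O8) = 273.888 g/mol.
Ca contributes 0.73 × 40.078 = 29.257 g per mole.
29.257/273.888 = 0.1068 → 10.68%.

10.68 mass %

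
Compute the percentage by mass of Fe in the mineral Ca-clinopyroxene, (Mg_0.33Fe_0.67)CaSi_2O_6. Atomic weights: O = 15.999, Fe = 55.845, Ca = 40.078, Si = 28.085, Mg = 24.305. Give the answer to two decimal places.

15.74 mass %

Molar mass of (Mg_0.33Fe_0.67)CaSi_2O_6: 0.33*24.305 + 0.67*55.845 + 1*40.078 + 2*28.085 + 6*15.999 = 237.679 g/mol.
Mass of Fe per formula unit: 0.67 × 55.845 = 37.416 g.
Weight fraction Fe = 37.416 / 237.679 = 0.1574.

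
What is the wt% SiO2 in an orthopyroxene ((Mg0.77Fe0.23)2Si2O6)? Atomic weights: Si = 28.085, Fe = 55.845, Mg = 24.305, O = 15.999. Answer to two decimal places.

55.82 wt%

Formula mass = 215.282 g/mol.
2 Si → 2.0000 mol SiO2 per formula unit; M(SiO2) = 60.083, so SiO2 mass = 120.166 g.
120.166/215.282 × 100 = 55.82 wt%.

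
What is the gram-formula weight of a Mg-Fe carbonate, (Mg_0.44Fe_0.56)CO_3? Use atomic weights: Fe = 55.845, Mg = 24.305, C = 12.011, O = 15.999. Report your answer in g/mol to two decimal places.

Mg: 0.44 × 24.305 = 10.6942
Fe: 0.56 × 55.845 = 31.2732
C: 1 × 12.011 = 12.0110
O: 3 × 15.999 = 47.9970
Summing the contributions gives the formula mass.

101.98 g/mol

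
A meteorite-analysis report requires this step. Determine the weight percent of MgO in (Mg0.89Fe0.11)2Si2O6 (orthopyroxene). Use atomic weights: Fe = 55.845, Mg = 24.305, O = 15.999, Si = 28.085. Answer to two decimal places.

34.54 wt%

Formula mass = 207.713 g/mol.
1.78 Mg → 1.7800 mol MgO per formula unit; M(MgO) = 40.304, so MgO mass = 71.741 g.
71.741/207.713 × 100 = 34.54 wt%.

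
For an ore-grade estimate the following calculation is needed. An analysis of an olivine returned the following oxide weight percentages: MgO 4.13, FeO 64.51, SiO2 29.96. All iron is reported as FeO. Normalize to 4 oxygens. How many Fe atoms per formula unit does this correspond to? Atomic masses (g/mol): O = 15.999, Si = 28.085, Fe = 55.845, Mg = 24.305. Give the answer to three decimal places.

1.798 Fe apfu

MgO: 4.13/40.304 = 0.10247 mol → 0.10247 mol Mg, 0.10247 mol O.
FeO: 64.51/71.844 = 0.89792 mol → 0.89792 mol Fe, 0.89792 mol O.
SiO2: 29.96/60.083 = 0.49864 mol → 0.49864 mol Si, 0.99728 mol O.
Total oxygen = 1.99767 mol. Normalization factor = 4/1.99767 = 2.00233.
Fe per 4 O = 0.89792 × 2.00233 = 1.798.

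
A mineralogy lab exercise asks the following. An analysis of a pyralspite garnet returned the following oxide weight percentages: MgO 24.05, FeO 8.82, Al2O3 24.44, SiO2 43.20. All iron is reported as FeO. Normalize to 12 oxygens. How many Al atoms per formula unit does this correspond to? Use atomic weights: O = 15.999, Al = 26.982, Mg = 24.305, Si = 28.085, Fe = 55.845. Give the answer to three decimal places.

2.000 Al apfu

MgO: 24.05/40.304 = 0.59671 mol → 0.59671 mol Mg, 0.59671 mol O.
FeO: 8.82/71.844 = 0.12277 mol → 0.12277 mol Fe, 0.12277 mol O.
Al2O3: 24.44/101.961 = 0.23970 mol → 0.47940 mol Al, 0.71910 mol O.
SiO2: 43.20/60.083 = 0.71901 mol → 0.71901 mol Si, 1.43802 mol O.
Total oxygen = 2.87660 mol. Normalization factor = 12/2.87660 = 4.17159.
Al per 12 O = 0.47940 × 4.17159 = 2.000.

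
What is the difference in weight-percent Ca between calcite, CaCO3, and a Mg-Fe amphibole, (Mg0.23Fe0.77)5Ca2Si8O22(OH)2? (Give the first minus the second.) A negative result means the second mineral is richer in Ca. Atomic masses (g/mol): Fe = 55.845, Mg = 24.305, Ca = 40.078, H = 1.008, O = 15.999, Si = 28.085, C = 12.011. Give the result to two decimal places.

31.46 percentage points

M(CaCO3) = 100.086 g/mol, so wt% Ca = 40.078/100.086 × 100 = 40.04%.
M((Mg0.23Fe0.77)5Ca2Si8O22(OH)2) = 933.782 g/mol, so wt% Ca = 80.156/933.782 × 100 = 8.58%.
40.04 − 8.58 = 31.46 pp.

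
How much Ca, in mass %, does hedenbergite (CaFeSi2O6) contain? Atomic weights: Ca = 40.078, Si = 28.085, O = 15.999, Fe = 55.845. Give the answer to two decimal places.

Molar mass of CaFeSi2O6: 1*40.078 + 1*55.845 + 2*28.085 + 6*15.999 = 248.087 g/mol.
Mass of Ca per formula unit: 1 × 40.078 = 40.078 g.
Weight fraction Ca = 40.078 / 248.087 = 0.1615.

16.15 mass %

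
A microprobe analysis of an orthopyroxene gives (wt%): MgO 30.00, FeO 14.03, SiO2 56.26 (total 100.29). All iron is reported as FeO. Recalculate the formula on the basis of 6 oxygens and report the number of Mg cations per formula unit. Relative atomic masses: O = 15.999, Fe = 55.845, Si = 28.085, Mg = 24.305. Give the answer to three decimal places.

1.588 Mg apfu

MgO (M=40.304): mol = 0.74434; Mg = 0.74434, O = 0.74434.
FeO (M=71.844): mol = 0.19528; Fe = 0.19528, O = 0.19528.
SiO2 (M=60.083): mol = 0.93637; Si = 0.93637, O = 1.87274.
ΣO = 2.81236; factor = 6/ΣO = 2.13344.
Mg apfu = 0.74434 × 2.13344 = 1.588.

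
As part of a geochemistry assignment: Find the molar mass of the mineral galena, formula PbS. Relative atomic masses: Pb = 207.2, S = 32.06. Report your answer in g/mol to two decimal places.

239.26 g/mol

The formula mass is the sum 1(207.2) + 1(32.06).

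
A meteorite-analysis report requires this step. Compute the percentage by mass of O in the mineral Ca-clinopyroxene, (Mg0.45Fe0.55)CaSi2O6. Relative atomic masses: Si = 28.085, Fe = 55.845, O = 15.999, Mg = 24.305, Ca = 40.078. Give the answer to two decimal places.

41.04 mass %

Formula mass = 0.45*24.305 + 0.55*55.845 + 1*40.078 + 2*28.085 + 6*15.999 = 233.894 g/mol, of which 95.994 g is O.
So O makes up 95.994/233.894 = 0.4104 of the mass, i.e. 41.04%.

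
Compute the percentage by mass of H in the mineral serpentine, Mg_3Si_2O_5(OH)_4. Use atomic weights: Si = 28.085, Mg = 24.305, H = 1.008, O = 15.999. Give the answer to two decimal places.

1.46 weight percent

M(Mg_3Si_2O_5(OH)_4) = 277.108 g/mol.
H contributes 4 × 1.008 = 4.032 g per mole.
4.032/277.108 = 0.0146 → 1.46%.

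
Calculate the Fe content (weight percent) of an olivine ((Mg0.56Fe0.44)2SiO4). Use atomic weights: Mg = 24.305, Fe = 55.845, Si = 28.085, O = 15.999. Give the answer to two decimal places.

29.17 weight percent

Molar mass of (Mg0.56Fe0.44)2SiO4: 1.12×24.305 + 0.88×55.845 + 1×28.085 + 4×15.999 = 168.446 g/mol.
Mass of Fe per formula unit: 0.88 × 55.845 = 49.144 g.
Weight fraction Fe = 49.144 / 168.446 = 0.2917.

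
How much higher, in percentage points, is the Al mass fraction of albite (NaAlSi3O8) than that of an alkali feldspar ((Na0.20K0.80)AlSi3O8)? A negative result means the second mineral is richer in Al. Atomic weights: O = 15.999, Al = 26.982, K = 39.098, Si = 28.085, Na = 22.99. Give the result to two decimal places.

Al in NaAlSi3O8: molar mass 262.219 g/mol; 1×26.982 = 26.982 g → 10.29 wt%.
Al in (Na0.20K0.80)AlSi3O8: molar mass 275.105 g/mol; 1×26.982 = 26.982 g → 9.81 wt%.
Difference = 10.29 − 9.81 = 0.48 percentage points.

0.48 percentage points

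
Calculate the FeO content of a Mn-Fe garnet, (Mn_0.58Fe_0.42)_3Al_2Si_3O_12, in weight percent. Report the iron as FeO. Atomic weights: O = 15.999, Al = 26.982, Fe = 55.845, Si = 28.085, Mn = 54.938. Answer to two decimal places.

Formula mass = 496.164 g/mol.
1.26 Fe → 1.2600 mol FeO per formula unit; M(FeO) = 71.844, so FeO mass = 90.523 g.
90.523/496.164 × 100 = 18.24 wt%.

18.24 wt%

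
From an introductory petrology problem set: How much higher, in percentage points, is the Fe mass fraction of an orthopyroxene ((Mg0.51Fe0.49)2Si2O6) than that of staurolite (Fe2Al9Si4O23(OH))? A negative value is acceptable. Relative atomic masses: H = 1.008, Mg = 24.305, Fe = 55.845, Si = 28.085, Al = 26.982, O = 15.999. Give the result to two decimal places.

10.51 percentage points

First mineral: 54.728 g Fe in 231.683 g formula = 23.62 wt% Fe.
Second mineral: 111.690 g Fe in 851.852 g formula = 13.11 wt% Fe.
23.62% − 13.11% gives a difference of 10.51 percentage points.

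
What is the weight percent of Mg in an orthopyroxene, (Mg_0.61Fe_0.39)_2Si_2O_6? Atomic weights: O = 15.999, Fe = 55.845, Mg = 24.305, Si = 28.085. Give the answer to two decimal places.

Molar mass of (Mg_0.61Fe_0.39)_2Si_2O_6: 1.22*24.305 + 0.78*55.845 + 2*28.085 + 6*15.999 = 225.375 g/mol.
Mass of Mg per formula unit: 1.22 × 24.305 = 29.652 g.
Weight fraction Mg = 29.652 / 225.375 = 0.1316.

13.16 mass %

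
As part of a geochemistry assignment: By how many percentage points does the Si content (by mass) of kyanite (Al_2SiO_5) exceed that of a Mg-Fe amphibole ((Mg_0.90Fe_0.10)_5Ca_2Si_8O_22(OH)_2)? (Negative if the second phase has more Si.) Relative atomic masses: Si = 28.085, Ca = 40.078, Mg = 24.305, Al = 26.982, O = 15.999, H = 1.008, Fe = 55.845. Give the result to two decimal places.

-9.80 percentage points

First mineral: 28.085 g Si in 162.044 g formula = 17.33 wt% Si.
Second mineral: 224.680 g Si in 828.123 g formula = 27.13 wt% Si.
17.33% − 27.13% gives a difference of -9.80 percentage points.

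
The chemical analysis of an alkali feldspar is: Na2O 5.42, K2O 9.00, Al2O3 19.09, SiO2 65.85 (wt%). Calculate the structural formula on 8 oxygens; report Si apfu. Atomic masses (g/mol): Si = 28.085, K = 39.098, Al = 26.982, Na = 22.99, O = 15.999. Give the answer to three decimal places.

Na2O (M=61.979): mol = 0.08745; Na = 0.17490, O = 0.08745.
K2O (M=94.195): mol = 0.09555; K = 0.19110, O = 0.09555.
Al2O3 (M=101.961): mol = 0.18723; Al = 0.37446, O = 0.56169.
SiO2 (M=60.083): mol = 1.09598; Si = 1.09598, O = 2.19196.
ΣO = 2.93665; factor = 8/ΣO = 2.72419.
Si apfu = 1.09598 × 2.72419 = 2.986.

2.986 Si apfu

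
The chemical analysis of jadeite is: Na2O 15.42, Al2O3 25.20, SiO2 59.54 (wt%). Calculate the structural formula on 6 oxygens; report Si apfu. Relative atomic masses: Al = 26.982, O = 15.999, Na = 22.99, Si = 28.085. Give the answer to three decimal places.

15.42 wt% Na2O ÷ 61.979 g/mol = 0.24879 mol, giving 0.49758 Na and 0.24879 O.
25.20 wt% Al2O3 ÷ 101.961 g/mol = 0.24715 mol, giving 0.49430 Al and 0.74145 O.
59.54 wt% SiO2 ÷ 60.083 g/mol = 0.99096 mol, giving 0.99096 Si and 1.98192 O.
Oxygen sums to 2.97216; scaling by 6/2.97216 = 2.01873 puts the formula on 6 O.
Si: 0.99096 × 2.01873 = 2.000 atoms per formula unit.

2.000 Si apfu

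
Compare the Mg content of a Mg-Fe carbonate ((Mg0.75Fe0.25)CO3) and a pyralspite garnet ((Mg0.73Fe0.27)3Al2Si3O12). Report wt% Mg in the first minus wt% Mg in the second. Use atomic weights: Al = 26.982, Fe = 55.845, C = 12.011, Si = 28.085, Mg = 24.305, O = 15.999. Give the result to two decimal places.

7.35 percentage points

First mineral: 18.229 g Mg in 92.198 g formula = 19.77 wt% Mg.
Second mineral: 53.228 g Mg in 428.669 g formula = 12.42 wt% Mg.
19.77% − 12.42% gives a difference of 7.35 percentage points.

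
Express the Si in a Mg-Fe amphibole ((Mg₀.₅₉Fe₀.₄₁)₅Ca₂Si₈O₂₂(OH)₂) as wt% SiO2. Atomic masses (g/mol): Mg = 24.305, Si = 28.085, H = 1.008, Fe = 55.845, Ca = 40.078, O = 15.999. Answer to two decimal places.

Molar mass of (Mg₀.₅₉Fe₀.₄₁)₅Ca₂Si₈O₂₂(OH)₂ = 2.95×24.305 + 2.05×55.845 + 2×40.078 + 8×28.085 + 24×15.999 + 2×1.008 = 877.010 g/mol.
Each formula unit contains 8 Si, equivalent to 8/1 = 8.0000 mol SiO2.
M(SiO2) = 1×28.085 + 2×15.999 = 60.083 g/mol.
Mass of SiO2 per formula unit = 8.0000 × 60.083 = 480.664 g.
SiO2 wt% = 480.664 / 877.010 × 100 = 54.81%.

54.81 wt%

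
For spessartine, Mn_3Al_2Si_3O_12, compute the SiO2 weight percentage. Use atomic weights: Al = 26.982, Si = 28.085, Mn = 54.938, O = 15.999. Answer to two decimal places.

M(Mn_3Al_2Si_3O_12) = 495.021 g/mol; M(SiO2) = 60.083 g/mol.
Moles SiO2 per formula unit = 3 Si ÷ 1 = 3.0000.
SiO2 fraction = (3.0000 × 60.083) / 495.021 = 180.249/495.021 = 0.3641.

36.41 wt%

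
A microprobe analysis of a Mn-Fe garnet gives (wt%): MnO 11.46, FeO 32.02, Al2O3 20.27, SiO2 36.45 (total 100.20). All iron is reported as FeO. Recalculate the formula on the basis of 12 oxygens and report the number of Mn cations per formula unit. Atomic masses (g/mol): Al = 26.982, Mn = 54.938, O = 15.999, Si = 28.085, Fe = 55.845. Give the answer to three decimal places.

11.46 wt% MnO ÷ 70.937 g/mol = 0.16155 mol, giving 0.16155 Mn and 0.16155 O.
32.02 wt% FeO ÷ 71.844 g/mol = 0.44569 mol, giving 0.44569 Fe and 0.44569 O.
20.27 wt% Al2O3 ÷ 101.961 g/mol = 0.19880 mol, giving 0.39760 Al and 0.59640 O.
36.45 wt% SiO2 ÷ 60.083 g/mol = 0.60666 mol, giving 0.60666 Si and 1.21332 O.
Oxygen sums to 2.41696; scaling by 12/2.41696 = 4.96491 puts the formula on 12 O.
Mn: 0.16155 × 4.96491 = 0.802 atoms per formula unit.

0.802 Mn apfu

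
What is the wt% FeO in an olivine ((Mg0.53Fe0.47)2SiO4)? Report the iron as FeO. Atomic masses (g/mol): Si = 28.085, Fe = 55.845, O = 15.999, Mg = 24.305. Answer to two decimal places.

Formula mass = 170.339 g/mol.
0.94 Fe → 0.9400 mol FeO per formula unit; M(FeO) = 71.844, so FeO mass = 67.533 g.
67.533/170.339 × 100 = 39.65 wt%.

39.65 wt%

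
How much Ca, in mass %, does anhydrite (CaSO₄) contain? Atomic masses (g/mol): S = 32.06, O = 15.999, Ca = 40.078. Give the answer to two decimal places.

Molar mass of CaSO₄: 1×40.078 + 1×32.06 + 4×15.999 = 136.134 g/mol.
Mass of Ca per formula unit: 1 × 40.078 = 40.078 g.
Weight fraction Ca = 40.078 / 136.134 = 0.2944.

29.44 mass %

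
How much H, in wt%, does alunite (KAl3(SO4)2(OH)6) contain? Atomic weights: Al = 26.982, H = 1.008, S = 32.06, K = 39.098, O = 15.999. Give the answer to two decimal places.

M(KAl3(SO4)2(OH)6) = 414.198 g/mol.
H contributes 6 × 1.008 = 6.048 g per mole.
6.048/414.198 = 0.0146 → 1.46%.

1.46 wt%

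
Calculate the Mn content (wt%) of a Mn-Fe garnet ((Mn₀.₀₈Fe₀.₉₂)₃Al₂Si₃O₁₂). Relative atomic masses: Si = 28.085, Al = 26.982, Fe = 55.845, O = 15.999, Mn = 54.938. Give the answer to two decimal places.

M((Mn₀.₀₈Fe₀.₉₂)₃Al₂Si₃O₁₂) = 497.524 g/mol.
Mn contributes 0.24 × 54.938 = 13.185 g per mole.
13.185/497.524 = 0.0265 → 2.65%.

2.65 wt%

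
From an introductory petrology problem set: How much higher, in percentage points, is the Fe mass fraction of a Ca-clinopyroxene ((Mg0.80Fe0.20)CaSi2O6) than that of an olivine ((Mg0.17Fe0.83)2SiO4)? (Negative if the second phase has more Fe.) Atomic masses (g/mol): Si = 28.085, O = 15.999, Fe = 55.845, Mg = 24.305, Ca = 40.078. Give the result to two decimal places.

First mineral: 11.169 g Fe in 222.855 g formula = 5.01 wt% Fe.
Second mineral: 92.703 g Fe in 193.047 g formula = 48.02 wt% Fe.
5.01% − 48.02% gives a difference of -43.01 percentage points.

-43.01 percentage points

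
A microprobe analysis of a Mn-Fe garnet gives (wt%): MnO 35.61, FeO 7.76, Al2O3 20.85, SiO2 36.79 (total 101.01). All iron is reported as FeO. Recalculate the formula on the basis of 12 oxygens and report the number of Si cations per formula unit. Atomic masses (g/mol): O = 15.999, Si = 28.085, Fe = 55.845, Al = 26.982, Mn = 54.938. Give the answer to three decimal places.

MnO: 35.61/70.937 = 0.50199 mol → 0.50199 mol Mn, 0.50199 mol O.
FeO: 7.76/71.844 = 0.10801 mol → 0.10801 mol Fe, 0.10801 mol O.
Al2O3: 20.85/101.961 = 0.20449 mol → 0.40898 mol Al, 0.61347 mol O.
SiO2: 36.79/60.083 = 0.61232 mol → 0.61232 mol Si, 1.22464 mol O.
Total oxygen = 2.44811 mol. Normalization factor = 12/2.44811 = 4.90174.
Si per 12 O = 0.61232 × 4.90174 = 3.001.

3.001 Si apfu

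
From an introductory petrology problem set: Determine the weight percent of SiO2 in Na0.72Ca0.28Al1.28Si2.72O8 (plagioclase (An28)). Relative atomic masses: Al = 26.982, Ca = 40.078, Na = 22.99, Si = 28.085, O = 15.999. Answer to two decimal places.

61.28 wt%

Formula mass = 266.695 g/mol.
2.72 Si → 2.7200 mol SiO2 per formula unit; M(SiO2) = 60.083, so SiO2 mass = 163.426 g.
163.426/266.695 × 100 = 61.28 wt%.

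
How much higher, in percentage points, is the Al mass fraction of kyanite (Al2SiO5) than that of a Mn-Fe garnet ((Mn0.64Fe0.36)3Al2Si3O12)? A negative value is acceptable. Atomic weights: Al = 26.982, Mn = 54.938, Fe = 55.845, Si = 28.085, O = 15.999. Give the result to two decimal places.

First mineral: 53.964 g Al in 162.044 g formula = 33.30 wt% Al.
Second mineral: 53.964 g Al in 496.001 g formula = 10.88 wt% Al.
33.30% − 10.88% gives a difference of 22.42 percentage points.

22.42 percentage points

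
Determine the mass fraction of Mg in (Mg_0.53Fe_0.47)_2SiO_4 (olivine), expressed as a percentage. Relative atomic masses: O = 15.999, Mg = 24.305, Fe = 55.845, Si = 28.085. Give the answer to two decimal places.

15.12 weight percent

Formula mass = 1.06×24.305 + 0.94×55.845 + 1×28.085 + 4×15.999 = 170.339 g/mol, of which 25.763 g is Mg.
So Mg makes up 25.763/170.339 = 0.1512 of the mass, i.e. 15.12%.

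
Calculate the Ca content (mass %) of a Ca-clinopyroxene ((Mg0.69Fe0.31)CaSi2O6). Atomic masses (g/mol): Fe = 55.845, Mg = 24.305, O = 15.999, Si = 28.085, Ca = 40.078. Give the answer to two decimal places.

Molar mass of (Mg0.69Fe0.31)CaSi2O6: 0.69·24.305 + 0.31·55.845 + 1·40.078 + 2·28.085 + 6·15.999 = 226.324 g/mol.
Mass of Ca per formula unit: 1 × 40.078 = 40.078 g.
Weight fraction Ca = 40.078 / 226.324 = 0.1771.

17.71 mass %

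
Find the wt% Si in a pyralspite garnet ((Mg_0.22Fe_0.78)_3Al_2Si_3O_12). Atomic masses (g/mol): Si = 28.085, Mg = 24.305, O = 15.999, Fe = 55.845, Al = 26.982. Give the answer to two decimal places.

17.67 wt%

Formula mass = 0.66×24.305 + 2.34×55.845 + 2×26.982 + 3×28.085 + 12×15.999 = 476.926 g/mol, of which 84.255 g is Si.
So Si makes up 84.255/476.926 = 0.1767 of the mass, i.e. 17.67%.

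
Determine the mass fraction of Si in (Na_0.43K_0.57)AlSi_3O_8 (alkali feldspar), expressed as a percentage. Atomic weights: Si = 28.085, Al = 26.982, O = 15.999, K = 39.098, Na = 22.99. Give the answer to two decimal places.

31.04 weight percent

Formula mass = 0.43*22.99 + 0.57*39.098 + 1*26.982 + 3*28.085 + 8*15.999 = 271.401 g/mol, of which 84.255 g is Si.
So Si makes up 84.255/271.401 = 0.3104 of the mass, i.e. 31.04%.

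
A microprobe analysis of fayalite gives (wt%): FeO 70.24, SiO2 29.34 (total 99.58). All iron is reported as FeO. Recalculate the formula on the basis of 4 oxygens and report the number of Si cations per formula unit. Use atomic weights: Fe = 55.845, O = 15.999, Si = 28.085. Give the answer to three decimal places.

FeO (M=71.844): mol = 0.97767; Fe = 0.97767, O = 0.97767.
SiO2 (M=60.083): mol = 0.48832; Si = 0.48832, O = 0.97664.
ΣO = 1.95431; factor = 4/ΣO = 2.04676.
Si apfu = 0.48832 × 2.04676 = 0.999.

0.999 Si apfu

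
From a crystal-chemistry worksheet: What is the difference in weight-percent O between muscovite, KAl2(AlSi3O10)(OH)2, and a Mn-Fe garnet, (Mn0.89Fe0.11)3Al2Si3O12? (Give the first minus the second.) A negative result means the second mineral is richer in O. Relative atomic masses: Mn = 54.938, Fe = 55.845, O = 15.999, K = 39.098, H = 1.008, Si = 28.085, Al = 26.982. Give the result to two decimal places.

M(KAl2(AlSi3O10)(OH)2) = 398.303 g/mol, so wt% O = 191.988/398.303 × 100 = 48.20%.
M((Mn0.89Fe0.11)3Al2Si3O12) = 495.320 g/mol, so wt% O = 191.988/495.320 × 100 = 38.76%.
48.20 − 38.76 = 9.44 pp.

9.44 percentage points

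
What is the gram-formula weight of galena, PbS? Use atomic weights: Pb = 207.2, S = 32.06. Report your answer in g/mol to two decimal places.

M = 1·207.2 + 1·32.06

239.26 g/mol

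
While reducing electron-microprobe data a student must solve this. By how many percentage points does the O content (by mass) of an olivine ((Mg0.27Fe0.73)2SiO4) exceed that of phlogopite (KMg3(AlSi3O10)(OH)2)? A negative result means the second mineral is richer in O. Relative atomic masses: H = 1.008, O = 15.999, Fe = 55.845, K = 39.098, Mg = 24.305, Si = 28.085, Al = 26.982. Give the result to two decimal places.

O in (Mg0.27Fe0.73)2SiO4: molar mass 186.739 g/mol; 4×15.999 = 63.996 g → 34.27 wt%.
O in KMg3(AlSi3O10)(OH)2: molar mass 417.254 g/mol; 12×15.999 = 191.988 g → 46.01 wt%.
Difference = 34.27 − 46.01 = -11.74 percentage points.

-11.74 percentage points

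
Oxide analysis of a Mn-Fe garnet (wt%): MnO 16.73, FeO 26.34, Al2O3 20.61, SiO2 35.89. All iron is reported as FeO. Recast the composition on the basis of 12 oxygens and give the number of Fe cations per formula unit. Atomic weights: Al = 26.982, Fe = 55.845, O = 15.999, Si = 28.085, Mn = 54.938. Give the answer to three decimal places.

1.830 Fe apfu

MnO (M=70.937): mol = 0.23584; Mn = 0.23584, O = 0.23584.
FeO (M=71.844): mol = 0.36663; Fe = 0.36663, O = 0.36663.
Al2O3 (M=101.961): mol = 0.20214; Al = 0.40428, O = 0.60642.
SiO2 (M=60.083): mol = 0.59734; Si = 0.59734, O = 1.19468.
ΣO = 2.40357; factor = 12/ΣO = 4.99257.
Fe apfu = 0.36663 × 4.99257 = 1.830.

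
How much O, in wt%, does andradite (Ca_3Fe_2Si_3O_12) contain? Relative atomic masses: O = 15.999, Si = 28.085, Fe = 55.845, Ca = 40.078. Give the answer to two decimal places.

37.78 wt%

Molar mass of Ca_3Fe_2Si_3O_12: 3*40.078 + 2*55.845 + 3*28.085 + 12*15.999 = 508.167 g/mol.
Mass of O per formula unit: 12 × 15.999 = 191.988 g.
Weight fraction O = 191.988 / 508.167 = 0.3778.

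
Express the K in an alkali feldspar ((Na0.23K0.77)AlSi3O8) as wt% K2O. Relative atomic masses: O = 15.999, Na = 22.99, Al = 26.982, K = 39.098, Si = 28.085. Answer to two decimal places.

M((Na0.23K0.77)AlSi3O8) = 274.622 g/mol; M(K2O) = 94.195 g/mol.
Moles K2O per formula unit = 0.77 K ÷ 2 = 0.3850.
K2O fraction = (0.3850 × 94.195) / 274.622 = 36.265/274.622 = 0.1321.

13.21 wt%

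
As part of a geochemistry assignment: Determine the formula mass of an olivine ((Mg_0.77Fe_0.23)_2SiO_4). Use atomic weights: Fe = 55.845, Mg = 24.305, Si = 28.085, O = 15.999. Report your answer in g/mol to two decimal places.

The formula mass is the sum 1.54*24.305 + 0.46*55.845 + 1*28.085 + 4*15.999.

155.20 g/mol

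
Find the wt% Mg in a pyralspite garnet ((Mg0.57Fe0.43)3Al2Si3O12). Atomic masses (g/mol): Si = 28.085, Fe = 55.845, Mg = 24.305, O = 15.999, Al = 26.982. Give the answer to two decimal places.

M((Mg0.57Fe0.43)3Al2Si3O12) = 443.809 g/mol.
Mg contributes 1.71 × 24.305 = 41.562 g per mole.
41.562/443.809 = 0.0936 → 9.36%.

9.36 mass %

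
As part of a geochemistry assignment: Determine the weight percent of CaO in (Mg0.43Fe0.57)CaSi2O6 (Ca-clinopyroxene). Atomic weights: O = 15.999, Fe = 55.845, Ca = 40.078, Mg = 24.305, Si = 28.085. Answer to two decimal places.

23.91 wt%

Molar mass of (Mg0.43Fe0.57)CaSi2O6 = 0.43×24.305 + 0.57×55.845 + 1×40.078 + 2×28.085 + 6×15.999 = 234.525 g/mol.
Each formula unit contains 1 Ca, equivalent to 1/1 = 1.0000 mol CaO.
M(CaO) = 1×40.078 + 1×15.999 = 56.077 g/mol.
Mass of CaO per formula unit = 1.0000 × 56.077 = 56.077 g.
CaO wt% = 56.077 / 234.525 × 100 = 23.91%.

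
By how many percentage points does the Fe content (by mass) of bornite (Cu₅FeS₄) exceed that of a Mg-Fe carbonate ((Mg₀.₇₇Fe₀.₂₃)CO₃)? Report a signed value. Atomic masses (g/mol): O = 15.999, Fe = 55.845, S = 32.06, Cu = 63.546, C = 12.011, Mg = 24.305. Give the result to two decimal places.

-2.90 percentage points

M(Cu₅FeS₄) = 501.815 g/mol, so wt% Fe = 55.845/501.815 × 100 = 11.13%.
M((Mg₀.₇₇Fe₀.₂₃)CO₃) = 91.567 g/mol, so wt% Fe = 12.844/91.567 × 100 = 14.03%.
11.13 − 14.03 = -2.90 pp.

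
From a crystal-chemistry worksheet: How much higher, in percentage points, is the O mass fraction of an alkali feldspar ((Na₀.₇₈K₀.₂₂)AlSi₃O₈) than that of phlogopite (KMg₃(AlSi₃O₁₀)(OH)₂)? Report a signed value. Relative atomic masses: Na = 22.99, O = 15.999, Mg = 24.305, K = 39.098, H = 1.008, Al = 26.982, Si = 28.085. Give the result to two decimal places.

2.15 percentage points

O in (Na₀.₇₈K₀.₂₂)AlSi₃O₈: molar mass 265.763 g/mol; 8×15.999 = 127.992 g → 48.16 wt%.
O in KMg₃(AlSi₃O₁₀)(OH)₂: molar mass 417.254 g/mol; 12×15.999 = 191.988 g → 46.01 wt%.
Difference = 48.16 − 46.01 = 2.15 percentage points.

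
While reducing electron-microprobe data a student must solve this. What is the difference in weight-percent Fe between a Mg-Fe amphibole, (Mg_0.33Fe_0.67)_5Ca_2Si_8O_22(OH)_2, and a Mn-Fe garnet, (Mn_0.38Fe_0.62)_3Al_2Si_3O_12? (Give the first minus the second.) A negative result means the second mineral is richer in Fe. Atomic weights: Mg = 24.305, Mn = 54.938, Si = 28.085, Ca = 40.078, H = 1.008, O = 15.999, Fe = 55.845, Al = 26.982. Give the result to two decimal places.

First mineral: 187.081 g Fe in 918.012 g formula = 20.38 wt% Fe.
Second mineral: 103.872 g Fe in 496.708 g formula = 20.91 wt% Fe.
20.38% − 20.91% gives a difference of -0.53 percentage points.

-0.53 percentage points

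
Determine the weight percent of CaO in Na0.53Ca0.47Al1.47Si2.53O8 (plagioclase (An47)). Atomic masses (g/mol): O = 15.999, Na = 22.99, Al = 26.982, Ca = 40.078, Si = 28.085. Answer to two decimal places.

9.77 wt%

M(Na0.53Ca0.47Al1.47Si2.53O8) = 269.732 g/mol; M(CaO) = 56.077 g/mol.
Moles CaO per formula unit = 0.47 Ca ÷ 1 = 0.4700.
CaO fraction = (0.4700 × 56.077) / 269.732 = 26.356/269.732 = 0.0977.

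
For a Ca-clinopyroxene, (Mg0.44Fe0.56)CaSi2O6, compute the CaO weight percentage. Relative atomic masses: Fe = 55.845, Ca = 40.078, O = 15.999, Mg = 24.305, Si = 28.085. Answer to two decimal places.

M((Mg0.44Fe0.56)CaSi2O6) = 234.209 g/mol; M(CaO) = 56.077 g/mol.
Moles CaO per formula unit = 1 Ca ÷ 1 = 1.0000.
CaO fraction = (1.0000 × 56.077) / 234.209 = 56.077/234.209 = 0.2394.

23.94 wt%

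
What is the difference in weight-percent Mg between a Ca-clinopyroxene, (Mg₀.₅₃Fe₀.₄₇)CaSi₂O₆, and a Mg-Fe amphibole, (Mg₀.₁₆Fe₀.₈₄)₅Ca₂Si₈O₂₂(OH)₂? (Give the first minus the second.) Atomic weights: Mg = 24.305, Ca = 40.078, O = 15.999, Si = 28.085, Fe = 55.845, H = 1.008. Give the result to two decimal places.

3.51 percentage points

M((Mg₀.₅₃Fe₀.₄₇)CaSi₂O₆) = 231.371 g/mol, so wt% Mg = 12.882/231.371 × 100 = 5.57%.
M((Mg₀.₁₆Fe₀.₈₄)₅Ca₂Si₈O₂₂(OH)₂) = 944.821 g/mol, so wt% Mg = 19.444/944.821 × 100 = 2.06%.
5.57 − 2.06 = 3.51 pp.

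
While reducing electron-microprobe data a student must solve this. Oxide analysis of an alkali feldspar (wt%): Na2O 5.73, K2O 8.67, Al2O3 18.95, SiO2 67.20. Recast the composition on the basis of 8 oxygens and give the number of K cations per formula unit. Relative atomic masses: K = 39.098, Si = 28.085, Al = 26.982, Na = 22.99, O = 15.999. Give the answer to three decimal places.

Na2O: 5.73/61.979 = 0.09245 mol → 0.18490 mol Na, 0.09245 mol O.
K2O: 8.67/94.195 = 0.09204 mol → 0.18408 mol K, 0.09204 mol O.
Al2O3: 18.95/101.961 = 0.18586 mol → 0.37172 mol Al, 0.55758 mol O.
SiO2: 67.20/60.083 = 1.11845 mol → 1.11845 mol Si, 2.23690 mol O.
Total oxygen = 2.97897 mol. Normalization factor = 8/2.97897 = 2.68549.
K per 8 O = 0.18408 × 2.68549 = 0.494.

0.494 K apfu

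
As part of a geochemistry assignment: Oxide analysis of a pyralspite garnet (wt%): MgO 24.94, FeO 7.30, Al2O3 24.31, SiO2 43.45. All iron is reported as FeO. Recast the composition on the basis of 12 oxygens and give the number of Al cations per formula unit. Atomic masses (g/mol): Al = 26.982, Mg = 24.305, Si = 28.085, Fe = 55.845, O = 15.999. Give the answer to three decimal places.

MgO: 24.94/40.304 = 0.61880 mol → 0.61880 mol Mg, 0.61880 mol O.
FeO: 7.30/71.844 = 0.10161 mol → 0.10161 mol Fe, 0.10161 mol O.
Al2O3: 24.31/101.961 = 0.23842 mol → 0.47684 mol Al, 0.71526 mol O.
SiO2: 43.45/60.083 = 0.72317 mol → 0.72317 mol Si, 1.44634 mol O.
Total oxygen = 2.88201 mol. Normalization factor = 12/2.88201 = 4.16376.
Al per 12 O = 0.47684 × 4.16376 = 1.985.

1.985 Al apfu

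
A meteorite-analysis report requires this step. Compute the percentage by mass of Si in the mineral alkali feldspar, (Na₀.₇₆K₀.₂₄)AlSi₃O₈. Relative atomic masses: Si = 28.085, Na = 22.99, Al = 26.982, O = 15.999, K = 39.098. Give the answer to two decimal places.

31.66 mass %

Formula mass = 0.76×22.99 + 0.24×39.098 + 1×26.982 + 3×28.085 + 8×15.999 = 266.085 g/mol, of which 84.255 g is Si.
So Si makes up 84.255/266.085 = 0.3166 of the mass, i.e. 31.66%.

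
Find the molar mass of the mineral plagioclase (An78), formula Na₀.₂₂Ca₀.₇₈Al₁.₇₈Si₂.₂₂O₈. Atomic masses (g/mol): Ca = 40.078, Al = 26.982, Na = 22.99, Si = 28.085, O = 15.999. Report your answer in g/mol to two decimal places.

M = 0.22(22.99) + 0.78(40.078) + 1.78(26.982) + 2.22(28.085) + 8(15.999)

274.69 g/mol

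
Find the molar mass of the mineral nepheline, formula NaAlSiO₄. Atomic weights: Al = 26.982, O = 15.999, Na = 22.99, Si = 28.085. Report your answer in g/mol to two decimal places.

M = 1*22.99 + 1*26.982 + 1*28.085 + 4*15.999

142.05 g/mol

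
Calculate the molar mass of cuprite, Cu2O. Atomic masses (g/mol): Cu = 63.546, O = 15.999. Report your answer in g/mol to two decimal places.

143.09 g/mol

Cu: 2 × 63.546 = 127.0920
O: 1 × 15.999 = 15.9990
Summing the contributions gives the formula mass.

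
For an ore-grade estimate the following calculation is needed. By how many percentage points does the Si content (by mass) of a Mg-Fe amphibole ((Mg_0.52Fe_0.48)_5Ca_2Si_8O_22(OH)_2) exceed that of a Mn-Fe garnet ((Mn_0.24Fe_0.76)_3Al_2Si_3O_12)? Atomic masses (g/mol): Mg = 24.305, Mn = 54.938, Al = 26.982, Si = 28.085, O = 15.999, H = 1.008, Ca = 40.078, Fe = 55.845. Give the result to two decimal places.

8.35 percentage points

First mineral: 224.680 g Si in 888.049 g formula = 25.30 wt% Si.
Second mineral: 84.255 g Si in 497.089 g formula = 16.95 wt% Si.
25.30% − 16.95% gives a difference of 8.35 percentage points.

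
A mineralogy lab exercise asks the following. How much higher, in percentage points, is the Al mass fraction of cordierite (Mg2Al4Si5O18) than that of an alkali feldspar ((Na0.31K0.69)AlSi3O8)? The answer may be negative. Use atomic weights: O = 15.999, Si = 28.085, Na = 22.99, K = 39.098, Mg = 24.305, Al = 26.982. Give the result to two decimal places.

Al in Mg2Al4Si5O18: molar mass 584.945 g/mol; 4×26.982 = 107.928 g → 18.45 wt%.
Al in (Na0.31K0.69)AlSi3O8: molar mass 273.334 g/mol; 1×26.982 = 26.982 g → 9.87 wt%.
Difference = 18.45 − 9.87 = 8.58 percentage points.

8.58 percentage points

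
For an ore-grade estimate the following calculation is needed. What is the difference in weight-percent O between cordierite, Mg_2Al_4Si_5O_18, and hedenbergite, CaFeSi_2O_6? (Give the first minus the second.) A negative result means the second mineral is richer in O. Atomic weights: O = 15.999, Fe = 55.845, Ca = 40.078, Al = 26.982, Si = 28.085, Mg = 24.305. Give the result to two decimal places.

O in Mg_2Al_4Si_5O_18: molar mass 584.945 g/mol; 18×15.999 = 287.982 g → 49.23 wt%.
O in CaFeSi_2O_6: molar mass 248.087 g/mol; 6×15.999 = 95.994 g → 38.69 wt%.
Difference = 49.23 − 38.69 = 10.54 percentage points.

10.54 percentage points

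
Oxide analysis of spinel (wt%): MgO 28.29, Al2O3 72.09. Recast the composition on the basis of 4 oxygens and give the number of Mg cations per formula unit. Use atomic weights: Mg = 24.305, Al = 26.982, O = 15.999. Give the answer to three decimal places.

28.29 wt% MgO ÷ 40.304 g/mol = 0.70192 mol, giving 0.70192 Mg and 0.70192 O.
72.09 wt% Al2O3 ÷ 101.961 g/mol = 0.70704 mol, giving 1.41408 Al and 2.12112 O.
Oxygen sums to 2.82304; scaling by 4/2.82304 = 1.41691 puts the formula on 4 O.
Mg: 0.70192 × 1.41691 = 0.995 atoms per formula unit.

0.995 Mg apfu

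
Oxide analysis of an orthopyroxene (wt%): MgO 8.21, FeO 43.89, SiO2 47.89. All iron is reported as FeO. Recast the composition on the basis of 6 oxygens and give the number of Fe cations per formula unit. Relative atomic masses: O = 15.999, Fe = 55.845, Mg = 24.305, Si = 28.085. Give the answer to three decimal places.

MgO: 8.21/40.304 = 0.20370 mol → 0.20370 mol Mg, 0.20370 mol O.
FeO: 43.89/71.844 = 0.61091 mol → 0.61091 mol Fe, 0.61091 mol O.
SiO2: 47.89/60.083 = 0.79706 mol → 0.79706 mol Si, 1.59412 mol O.
Total oxygen = 2.40873 mol. Normalization factor = 6/2.40873 = 2.49094.
Fe per 6 O = 0.61091 × 2.49094 = 1.522.

1.522 Fe apfu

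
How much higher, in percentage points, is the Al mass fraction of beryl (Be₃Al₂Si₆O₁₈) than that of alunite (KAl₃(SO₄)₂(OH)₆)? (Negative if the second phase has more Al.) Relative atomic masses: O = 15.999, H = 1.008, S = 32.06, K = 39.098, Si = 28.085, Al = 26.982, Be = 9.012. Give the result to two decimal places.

Al in Be₃Al₂Si₆O₁₈: molar mass 537.492 g/mol; 2×26.982 = 53.964 g → 10.04 wt%.
Al in KAl₃(SO₄)₂(OH)₆: molar mass 414.198 g/mol; 3×26.982 = 80.946 g → 19.54 wt%.
Difference = 10.04 − 19.54 = -9.50 percentage points.

-9.50 percentage points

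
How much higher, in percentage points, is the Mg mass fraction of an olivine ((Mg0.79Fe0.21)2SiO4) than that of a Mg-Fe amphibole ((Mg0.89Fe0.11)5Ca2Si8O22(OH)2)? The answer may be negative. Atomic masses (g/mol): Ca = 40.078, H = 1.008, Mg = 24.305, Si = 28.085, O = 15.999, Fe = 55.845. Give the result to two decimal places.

11.91 percentage points

M((Mg0.79Fe0.21)2SiO4) = 153.938 g/mol, so wt% Mg = 38.402/153.938 × 100 = 24.95%.
M((Mg0.89Fe0.11)5Ca2Si8O22(OH)2) = 829.700 g/mol, so wt% Mg = 108.157/829.700 × 100 = 13.04%.
24.95 − 13.04 = 11.91 pp.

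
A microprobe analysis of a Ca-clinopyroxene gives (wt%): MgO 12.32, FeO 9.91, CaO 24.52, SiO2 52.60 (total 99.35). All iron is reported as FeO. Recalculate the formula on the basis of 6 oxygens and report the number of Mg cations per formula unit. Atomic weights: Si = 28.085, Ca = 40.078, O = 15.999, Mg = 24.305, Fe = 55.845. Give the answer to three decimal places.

0.697 Mg apfu

MgO: 12.32/40.304 = 0.30568 mol → 0.30568 mol Mg, 0.30568 mol O.
FeO: 9.91/71.844 = 0.13794 mol → 0.13794 mol Fe, 0.13794 mol O.
CaO: 24.52/56.077 = 0.43726 mol → 0.43726 mol Ca, 0.43726 mol O.
SiO2: 52.60/60.083 = 0.87546 mol → 0.87546 mol Si, 1.75092 mol O.
Total oxygen = 2.63180 mol. Normalization factor = 6/2.63180 = 2.27981.
Mg per 6 O = 0.30568 × 2.27981 = 0.697.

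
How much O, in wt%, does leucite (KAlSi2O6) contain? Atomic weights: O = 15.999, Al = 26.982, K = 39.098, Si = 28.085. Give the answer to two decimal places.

Molar mass of KAlSi2O6: 1*39.098 + 1*26.982 + 2*28.085 + 6*15.999 = 218.244 g/mol.
Mass of O per formula unit: 6 × 15.999 = 95.994 g.
Weight fraction O = 95.994 / 218.244 = 0.4398.

43.98 wt%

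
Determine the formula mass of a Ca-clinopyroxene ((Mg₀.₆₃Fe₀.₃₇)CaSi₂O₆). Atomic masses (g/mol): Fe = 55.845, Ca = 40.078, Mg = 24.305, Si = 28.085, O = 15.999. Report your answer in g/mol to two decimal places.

M = 0.63*24.305 + 0.37*55.845 + 1*40.078 + 2*28.085 + 6*15.999

228.22 g/mol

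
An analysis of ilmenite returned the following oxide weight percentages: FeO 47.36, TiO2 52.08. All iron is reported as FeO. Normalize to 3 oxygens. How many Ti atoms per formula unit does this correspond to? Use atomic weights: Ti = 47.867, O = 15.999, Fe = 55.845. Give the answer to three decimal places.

47.36 wt% FeO ÷ 71.844 g/mol = 0.65921 mol, giving 0.65921 Fe and 0.65921 O.
52.08 wt% TiO2 ÷ 79.865 g/mol = 0.65210 mol, giving 0.65210 Ti and 1.30420 O.
Oxygen sums to 1.96341; scaling by 3/1.96341 = 1.52795 puts the formula on 3 O.
Ti: 0.65210 × 1.52795 = 0.996 atoms per formula unit.

0.996 Ti apfu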